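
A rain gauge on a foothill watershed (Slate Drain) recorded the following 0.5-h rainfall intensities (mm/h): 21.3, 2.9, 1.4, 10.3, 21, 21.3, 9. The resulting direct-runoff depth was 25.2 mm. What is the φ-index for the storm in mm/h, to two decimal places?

φ ≈ 6.50 mm/h

Only the 5 blocks with intensity above φ contribute runoff: 21.3, 10.3, 21, 21.3, 9 mm/h.
Σ(I−φ)·Δt = d  ⇒  (21.3+10.3+21+21.3+9 − 5φ)·0.5 = 25.2
φ = (82.90 − 25.2/0.5) / 5 = 6.50 mm/h.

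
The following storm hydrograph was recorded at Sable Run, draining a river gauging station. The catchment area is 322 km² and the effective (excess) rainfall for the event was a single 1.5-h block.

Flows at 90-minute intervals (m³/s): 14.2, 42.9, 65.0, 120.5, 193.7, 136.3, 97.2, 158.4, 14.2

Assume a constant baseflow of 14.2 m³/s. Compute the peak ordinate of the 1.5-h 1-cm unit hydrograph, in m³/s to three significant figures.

Direct runoff: 0.0, 28.7, 50.8, 106.3, 179.5, 122.1, 83.0, 144.2, 0.0 m³/s; ΣQ_DR = 714.6 m³/s, peak = 179.5 m³/s.
Runoff depth d = ΣQ_DR·Δt / A = 714.6 × 5400 / (322 km²) = 11.98 mm.
The 1-cm UH is the DRH scaled by (10 mm)/d, so U_p = 179.5 × 10/11.98 = 150 m³/s.

U_p ≈ 150 m³/s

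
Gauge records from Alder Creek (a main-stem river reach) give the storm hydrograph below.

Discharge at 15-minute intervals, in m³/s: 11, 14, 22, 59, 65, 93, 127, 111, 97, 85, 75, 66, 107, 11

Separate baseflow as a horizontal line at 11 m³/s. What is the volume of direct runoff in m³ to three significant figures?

Direct-runoff ordinates (Q − Q_b): 0.0, 3.0, 11.0, 48.0, 54.0, 82.0, 116.0, 100.0, 86.0, 74.0, 64.0, 55.0, 96.0, 0.0 m³/s.
ΣQ_DR = 789.0 m³/s.
With Δt = 0.25 h = 900 s, V = ΣQ_DR · Δt = 789.0 × 900 = 7.10 × 10^5 m³.

V ≈ 7.10 × 10^5 m³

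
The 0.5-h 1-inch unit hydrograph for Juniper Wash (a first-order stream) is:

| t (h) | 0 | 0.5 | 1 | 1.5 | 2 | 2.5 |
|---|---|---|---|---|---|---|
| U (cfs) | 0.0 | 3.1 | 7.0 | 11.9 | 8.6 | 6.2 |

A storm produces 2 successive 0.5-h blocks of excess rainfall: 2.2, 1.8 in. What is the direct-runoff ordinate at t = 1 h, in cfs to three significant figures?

Q ≈ 21.0 cfs

By discrete convolution, Q_j = Σ (P_i / 1 in) · U_{j−i}.
At t = 1 h (j=2): Q = (2.2/1)·7.0 + (1.8/1)·3.1 = 21.0 cfs.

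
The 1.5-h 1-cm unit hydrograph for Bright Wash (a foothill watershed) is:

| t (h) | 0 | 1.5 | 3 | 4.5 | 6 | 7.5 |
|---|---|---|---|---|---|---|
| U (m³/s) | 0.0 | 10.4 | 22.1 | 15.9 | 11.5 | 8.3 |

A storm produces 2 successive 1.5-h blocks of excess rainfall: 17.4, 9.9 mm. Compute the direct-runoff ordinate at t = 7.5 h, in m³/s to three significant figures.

By discrete convolution, Q_j = Σ (P_i / 10 mm) · U_{j−i}.
At t = 7.5 h (j=5): Q = (17.4/10)·8.3 + (9.9/10)·11.5 = 25.8 m³/s.

Q ≈ 25.8 m³/s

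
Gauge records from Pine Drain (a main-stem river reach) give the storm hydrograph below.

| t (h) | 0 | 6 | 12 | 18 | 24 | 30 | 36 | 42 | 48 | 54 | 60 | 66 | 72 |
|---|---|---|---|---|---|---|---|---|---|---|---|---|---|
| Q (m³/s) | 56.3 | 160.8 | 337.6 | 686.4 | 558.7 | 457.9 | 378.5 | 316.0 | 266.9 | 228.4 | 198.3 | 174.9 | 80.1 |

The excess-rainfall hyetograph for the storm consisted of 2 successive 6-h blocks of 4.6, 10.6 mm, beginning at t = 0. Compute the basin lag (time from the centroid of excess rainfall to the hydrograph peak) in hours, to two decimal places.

Centroid of excess rainfall: t_c = Σ P_i·t̄_i / ΣP_i = 7.1842 h (block centres at 3, 9 h).
Hydrograph peak occurs at t = 18 h, so basin lag t_L = 18 − 7.1842 = 10.82 h.

t_L ≈ 10.82 h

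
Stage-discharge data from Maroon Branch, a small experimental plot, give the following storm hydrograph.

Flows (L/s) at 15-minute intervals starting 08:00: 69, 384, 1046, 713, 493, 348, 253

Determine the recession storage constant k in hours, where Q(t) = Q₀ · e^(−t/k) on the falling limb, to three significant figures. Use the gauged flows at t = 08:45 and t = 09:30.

k ≈ 0.724 h

On the falling limb, Q drops from 713 to 253 L/s between t = 08:45 and t = 09:30 (Δt = 0.75 h).
k = −Δt / ln(Q₂/Q₁) = −0.75 / ln(253/713) = 0.724 h.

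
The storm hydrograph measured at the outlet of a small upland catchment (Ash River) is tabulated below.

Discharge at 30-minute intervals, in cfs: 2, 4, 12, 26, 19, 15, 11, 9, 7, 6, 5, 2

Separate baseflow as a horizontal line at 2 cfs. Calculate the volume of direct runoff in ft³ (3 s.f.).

Direct-runoff ordinates (Q − Q_b): 0.0, 2.0, 10.0, 24.0, 17.0, 13.0, 9.0, 7.0, 5.0, 4.0, 3.0, 0.0 cfs.
ΣQ_DR = 94.00 cfs.
With Δt = 0.5 h = 1800 s, V = ΣQ_DR · Δt = 94.00 × 1800 = 1.69 × 10^5 ft³.

V ≈ 1.69 × 10^5 ft³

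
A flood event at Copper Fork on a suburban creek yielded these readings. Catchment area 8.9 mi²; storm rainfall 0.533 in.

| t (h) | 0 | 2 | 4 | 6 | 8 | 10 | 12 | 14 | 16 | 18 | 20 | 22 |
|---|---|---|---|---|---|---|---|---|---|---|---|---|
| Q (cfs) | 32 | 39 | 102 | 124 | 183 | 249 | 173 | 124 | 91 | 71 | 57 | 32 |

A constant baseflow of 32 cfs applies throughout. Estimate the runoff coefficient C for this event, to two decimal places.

ΣQ_DR = 893.0 cfs; V = ΣQ_DR·Δt = 6.430 × 10^6 ft³.
Runoff depth d = V / A = 0.3110 in.
C = d / P = 0.3110 / 0.533 = 0.58.

C ≈ 0.58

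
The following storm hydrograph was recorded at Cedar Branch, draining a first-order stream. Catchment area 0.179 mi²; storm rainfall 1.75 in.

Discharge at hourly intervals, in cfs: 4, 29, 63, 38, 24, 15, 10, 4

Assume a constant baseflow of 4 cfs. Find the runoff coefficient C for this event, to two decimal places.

C ≈ 0.77

ΣQ_DR = 155.0 cfs; V = ΣQ_DR·Δt = 5.580 × 10^5 ft³.
Runoff depth d = V / A = 1.342 in.
C = d / P = 1.342 / 1.75 = 0.77.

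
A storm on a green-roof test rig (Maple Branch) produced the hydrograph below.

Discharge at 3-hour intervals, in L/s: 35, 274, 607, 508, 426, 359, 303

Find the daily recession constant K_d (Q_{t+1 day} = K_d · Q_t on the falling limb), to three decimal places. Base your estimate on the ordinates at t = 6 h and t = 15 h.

K_d ≈ 0.246

Between t = 6 h and t = 15 h the flow falls from 607 to 359 L/s over 3×3 h = 9 h.
Per-interval ratio K = (359/607)^(1/3) = 0.8394; K_d = K^(24/3) = 0.246.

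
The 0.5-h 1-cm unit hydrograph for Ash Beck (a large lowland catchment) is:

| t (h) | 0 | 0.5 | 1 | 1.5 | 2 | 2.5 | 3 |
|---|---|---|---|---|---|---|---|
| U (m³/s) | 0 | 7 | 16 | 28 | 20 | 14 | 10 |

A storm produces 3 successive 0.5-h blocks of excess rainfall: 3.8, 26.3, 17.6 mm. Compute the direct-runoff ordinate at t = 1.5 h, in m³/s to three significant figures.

Q ≈ 65.0 m³/s

By discrete convolution, Q_j = Σ (P_i / 10 mm) · U_{j−i}.
At t = 1.5 h (j=3): Q = (3.8/10)·28 + (26.3/10)·16 + (17.6/10)·7 = 65.0 m³/s.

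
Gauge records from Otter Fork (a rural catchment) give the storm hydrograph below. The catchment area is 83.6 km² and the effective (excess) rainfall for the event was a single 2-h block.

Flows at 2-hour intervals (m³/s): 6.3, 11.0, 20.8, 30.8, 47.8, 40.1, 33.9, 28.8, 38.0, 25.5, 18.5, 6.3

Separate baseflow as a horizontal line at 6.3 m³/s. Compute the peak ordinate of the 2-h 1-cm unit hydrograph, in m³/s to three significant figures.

U_p ≈ 20.8 m³/s

Direct runoff: 0.0, 4.7, 14.5, 24.5, 41.5, 33.8, 27.6, 22.5, 31.7, 19.2, 12.2, 0.0 m³/s; ΣQ_DR = 232.2 m³/s, peak = 41.5 m³/s.
Runoff depth d = ΣQ_DR·Δt / A = 232.2 × 7200 / (83.6 km²) = 20.00 mm.
The 1-cm UH is the DRH scaled by (10 mm)/d, so U_p = 41.5 × 10/20.00 = 20.8 m³/s.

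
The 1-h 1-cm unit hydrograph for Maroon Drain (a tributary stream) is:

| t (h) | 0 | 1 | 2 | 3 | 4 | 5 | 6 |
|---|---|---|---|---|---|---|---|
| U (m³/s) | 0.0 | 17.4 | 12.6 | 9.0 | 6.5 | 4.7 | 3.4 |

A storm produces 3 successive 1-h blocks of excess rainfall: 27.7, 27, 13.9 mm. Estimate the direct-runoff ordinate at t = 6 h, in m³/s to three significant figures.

By discrete convolution, Q_j = Σ (P_i / 10 mm) · U_{j−i}.
At t = 6 h (j=6): Q = (27.7/10)·3.4 + (27/10)·4.7 + (13.9/10)·6.5 = 31.1 m³/s.

Q ≈ 31.1 m³/s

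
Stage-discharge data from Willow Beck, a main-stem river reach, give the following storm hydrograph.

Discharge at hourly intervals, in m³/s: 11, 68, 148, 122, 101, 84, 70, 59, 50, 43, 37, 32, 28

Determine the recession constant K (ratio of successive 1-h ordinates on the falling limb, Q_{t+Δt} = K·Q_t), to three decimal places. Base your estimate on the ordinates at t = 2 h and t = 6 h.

Using the recession-limb readings at t = 2 h and t = 6 h: Q falls from 148 to 70 m³/s over 4 intervals.
K = (Q₂/Q₁)^(1/4) = (70/148)^(1/4) = 0.829.

K ≈ 0.829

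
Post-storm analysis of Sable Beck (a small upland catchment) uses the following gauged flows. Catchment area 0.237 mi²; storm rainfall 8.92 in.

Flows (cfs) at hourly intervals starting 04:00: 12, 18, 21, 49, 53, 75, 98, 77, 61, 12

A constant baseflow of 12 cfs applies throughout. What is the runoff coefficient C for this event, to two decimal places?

ΣQ_DR = 356.0 cfs; V = ΣQ_DR·Δt = 1.282 × 10^6 ft³.
Runoff depth d = V / A = 2.328 in.
C = d / P = 2.328 / 8.92 = 0.26.

C ≈ 0.26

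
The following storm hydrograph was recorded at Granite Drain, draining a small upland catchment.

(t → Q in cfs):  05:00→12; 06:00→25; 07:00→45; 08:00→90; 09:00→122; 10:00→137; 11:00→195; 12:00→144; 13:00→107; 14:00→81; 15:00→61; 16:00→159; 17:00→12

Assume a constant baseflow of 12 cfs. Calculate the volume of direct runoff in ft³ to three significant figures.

V ≈ 3.72 × 10^6 ft³

Direct-runoff ordinates (Q − Q_b): 0.0, 13.0, 33.0, 78.0, 110.0, 125.0, 183.0, 132.0, 95.0, 69.0, 49.0, 147.0, 0.0 cfs.
ΣQ_DR = 1034 cfs.
With Δt = 1 h = 3600 s, V = ΣQ_DR · Δt = 1034 × 3600 = 3.72 × 10^6 ft³.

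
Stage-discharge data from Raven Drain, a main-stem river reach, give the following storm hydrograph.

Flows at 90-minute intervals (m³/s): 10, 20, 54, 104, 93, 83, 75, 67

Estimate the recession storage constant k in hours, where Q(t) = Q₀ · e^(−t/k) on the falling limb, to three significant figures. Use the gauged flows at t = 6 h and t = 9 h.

On the falling limb, Q drops from 93 to 75 m³/s between t = 6 h and t = 9 h (Δt = 3 h).
k = −Δt / ln(Q₂/Q₁) = −3 / ln(75/93) = 13.9 h.

k ≈ 13.9 h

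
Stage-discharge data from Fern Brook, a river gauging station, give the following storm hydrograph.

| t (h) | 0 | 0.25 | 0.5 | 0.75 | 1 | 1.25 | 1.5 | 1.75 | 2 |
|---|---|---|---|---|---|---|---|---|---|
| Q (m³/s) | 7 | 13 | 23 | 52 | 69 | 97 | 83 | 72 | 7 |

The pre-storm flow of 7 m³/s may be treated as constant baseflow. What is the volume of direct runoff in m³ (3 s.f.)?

V ≈ 3.24 × 10^5 m³

Direct-runoff ordinates (Q − Q_b): 0.0, 6.0, 16.0, 45.0, 62.0, 90.0, 76.0, 65.0, 0.0 m³/s.
ΣQ_DR = 360.0 m³/s.
With Δt = 0.25 h = 900 s, V = ΣQ_DR · Δt = 360.0 × 900 = 3.24 × 10^5 m³.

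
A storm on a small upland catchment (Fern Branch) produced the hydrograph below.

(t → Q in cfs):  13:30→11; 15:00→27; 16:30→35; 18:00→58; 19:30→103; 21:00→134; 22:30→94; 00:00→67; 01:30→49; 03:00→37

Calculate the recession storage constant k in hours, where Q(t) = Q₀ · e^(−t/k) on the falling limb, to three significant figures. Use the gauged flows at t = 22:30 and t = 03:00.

On the falling limb, Q drops from 94 to 37 cfs between t = 22:30 and t = 03:00 (Δt = 4.5 h).
k = −Δt / ln(Q₂/Q₁) = −4.5 / ln(37/94) = 4.83 h.

k ≈ 4.83 h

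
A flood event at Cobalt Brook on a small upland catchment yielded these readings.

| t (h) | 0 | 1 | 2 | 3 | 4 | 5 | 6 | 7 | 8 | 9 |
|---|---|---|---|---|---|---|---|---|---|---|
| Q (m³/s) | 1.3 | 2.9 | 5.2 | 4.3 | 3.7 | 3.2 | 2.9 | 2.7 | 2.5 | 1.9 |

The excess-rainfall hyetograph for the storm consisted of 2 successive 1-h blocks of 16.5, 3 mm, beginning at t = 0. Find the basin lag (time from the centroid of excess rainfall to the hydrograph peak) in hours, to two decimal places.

t_L ≈ 1.35 h

Centroid of excess rainfall: t_c = Σ P_i·t̄_i / ΣP_i = 0.6538 h (block centres at 0.5, 1.5 h).
Hydrograph peak occurs at t = 2 h, so basin lag t_L = 2 − 0.6538 = 1.35 h.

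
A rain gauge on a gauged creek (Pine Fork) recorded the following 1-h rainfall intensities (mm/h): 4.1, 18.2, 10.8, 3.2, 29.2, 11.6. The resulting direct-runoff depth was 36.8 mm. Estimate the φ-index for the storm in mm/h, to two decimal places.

φ ≈ 8.25 mm/h

Only the 4 blocks with intensity above φ contribute runoff: 18.2, 10.8, 29.2, 11.6 mm/h.
Σ(I−φ)·Δt = d  ⇒  (18.2+10.8+29.2+11.6 − 4φ)·1 = 36.8
φ = (69.80 − 36.8/1) / 4 = 8.25 mm/h.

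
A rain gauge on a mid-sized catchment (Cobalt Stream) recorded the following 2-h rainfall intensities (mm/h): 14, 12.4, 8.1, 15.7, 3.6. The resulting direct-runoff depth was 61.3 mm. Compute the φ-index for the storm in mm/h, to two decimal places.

Only the 4 blocks with intensity above φ contribute runoff: 14, 12.4, 8.1, 15.7 mm/h.
Σ(I−φ)·Δt = d  ⇒  (14+12.4+8.1+15.7 − 4φ)·2 = 61.3
φ = (50.20 − 61.3/2) / 4 = 4.89 mm/h.

φ ≈ 4.89 mm/h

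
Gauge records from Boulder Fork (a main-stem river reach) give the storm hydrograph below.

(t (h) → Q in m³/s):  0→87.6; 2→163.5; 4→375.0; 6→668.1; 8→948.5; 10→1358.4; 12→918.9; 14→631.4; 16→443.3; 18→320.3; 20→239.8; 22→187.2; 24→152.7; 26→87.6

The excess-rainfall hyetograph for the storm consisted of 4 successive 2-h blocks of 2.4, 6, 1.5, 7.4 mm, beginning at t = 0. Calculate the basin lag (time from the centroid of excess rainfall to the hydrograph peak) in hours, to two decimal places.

Centroid of excess rainfall: t_c = Σ P_i·t̄_i / ΣP_i = 4.6069 h (block centres at 1, 3, 5, 7 h).
Hydrograph peak occurs at t = 10 h, so basin lag t_L = 10 − 4.6069 = 5.39 h.

t_L ≈ 5.39 h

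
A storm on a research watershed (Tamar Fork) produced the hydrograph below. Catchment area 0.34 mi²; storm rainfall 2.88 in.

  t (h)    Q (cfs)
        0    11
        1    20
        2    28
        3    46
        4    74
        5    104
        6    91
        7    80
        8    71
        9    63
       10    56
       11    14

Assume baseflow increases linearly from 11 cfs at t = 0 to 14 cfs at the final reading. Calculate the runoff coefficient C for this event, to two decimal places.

ΣQ_DR = 508.0 cfs; V = ΣQ_DR·Δt = 1.829 × 10^6 ft³.
Runoff depth d = V / A = 2.315 in.
C = d / P = 2.315 / 2.88 = 0.80.

C ≈ 0.80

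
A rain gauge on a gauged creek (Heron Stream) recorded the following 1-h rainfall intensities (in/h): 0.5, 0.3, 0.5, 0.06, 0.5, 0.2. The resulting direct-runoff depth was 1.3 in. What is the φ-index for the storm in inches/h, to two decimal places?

Only the 5 blocks with intensity above φ contribute runoff: 0.5, 0.3, 0.5, 0.5, 0.2 in/h.
Σ(I−φ)·Δt = d  ⇒  (0.5+0.3+0.5+0.5+0.2 − 5φ)·1 = 1.3
φ = (2.000 − 1.3/1) / 5 = 0.14 in/h.

φ ≈ 0.14 in/h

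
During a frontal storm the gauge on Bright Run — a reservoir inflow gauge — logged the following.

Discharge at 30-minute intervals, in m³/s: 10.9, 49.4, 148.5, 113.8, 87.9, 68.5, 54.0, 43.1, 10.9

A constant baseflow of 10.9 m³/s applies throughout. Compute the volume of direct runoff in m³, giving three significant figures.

Direct-runoff ordinates (Q − Q_b): 0.0, 38.5, 137.6, 102.9, 77.0, 57.6, 43.1, 32.2, 0.0 m³/s.
ΣQ_DR = 488.9 m³/s.
With Δt = 0.5 h = 1800 s, V = ΣQ_DR · Δt = 488.9 × 1800 = 8.80 × 10^5 m³.

V ≈ 8.80 × 10^5 m³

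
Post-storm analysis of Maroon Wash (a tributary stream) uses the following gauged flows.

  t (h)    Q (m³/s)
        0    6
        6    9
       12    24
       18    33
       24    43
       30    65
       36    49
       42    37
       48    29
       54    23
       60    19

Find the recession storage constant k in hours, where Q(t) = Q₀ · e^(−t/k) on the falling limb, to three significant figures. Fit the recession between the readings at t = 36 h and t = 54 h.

k ≈ 23.8 h

On the falling limb, Q drops from 49 to 23 m³/s between t = 36 h and t = 54 h (Δt = 18 h).
k = −Δt / ln(Q₂/Q₁) = −18 / ln(23/49) = 23.8 h.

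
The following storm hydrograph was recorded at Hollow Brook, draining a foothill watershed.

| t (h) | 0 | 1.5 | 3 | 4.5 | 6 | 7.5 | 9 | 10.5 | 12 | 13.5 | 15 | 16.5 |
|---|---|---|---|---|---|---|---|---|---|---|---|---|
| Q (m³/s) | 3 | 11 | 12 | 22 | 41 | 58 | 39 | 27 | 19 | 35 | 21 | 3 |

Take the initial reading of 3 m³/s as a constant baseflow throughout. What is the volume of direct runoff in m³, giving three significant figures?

Direct-runoff ordinates (Q − Q_b): 0.0, 8.0, 9.0, 19.0, 38.0, 55.0, 36.0, 24.0, 16.0, 32.0, 18.0, 0.0 m³/s.
ΣQ_DR = 255.0 m³/s.
With Δt = 1.5 h = 5400 s, V = ΣQ_DR · Δt = 255.0 × 5400 = 1.38 × 10^6 m³.

V ≈ 1.38 × 10^6 m³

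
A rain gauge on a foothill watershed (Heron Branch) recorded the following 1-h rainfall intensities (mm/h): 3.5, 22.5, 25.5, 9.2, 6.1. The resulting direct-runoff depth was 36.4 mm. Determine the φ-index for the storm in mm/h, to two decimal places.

φ ≈ 6.93 mm/h

Only the 3 blocks with intensity above φ contribute runoff: 22.5, 25.5, 9.2 mm/h.
Σ(I−φ)·Δt = d  ⇒  (22.5+25.5+9.2 − 3φ)·1 = 36.4
φ = (57.20 − 36.4/1) / 3 = 6.93 mm/h.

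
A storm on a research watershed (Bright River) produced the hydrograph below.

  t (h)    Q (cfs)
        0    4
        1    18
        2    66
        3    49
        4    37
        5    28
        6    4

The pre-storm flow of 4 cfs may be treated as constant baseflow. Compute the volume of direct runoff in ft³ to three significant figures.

Direct-runoff ordinates (Q − Q_b): 0.0, 14.0, 62.0, 45.0, 33.0, 24.0, 0.0 cfs.
ΣQ_DR = 178.0 cfs.
With Δt = 1 h = 3600 s, V = ΣQ_DR · Δt = 178.0 × 3600 = 6.41 × 10^5 ft³.

V ≈ 6.41 × 10^5 ft³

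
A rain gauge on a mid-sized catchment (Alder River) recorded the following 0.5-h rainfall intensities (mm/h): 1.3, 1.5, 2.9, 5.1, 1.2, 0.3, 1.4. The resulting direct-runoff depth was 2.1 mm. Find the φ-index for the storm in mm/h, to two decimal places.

φ ≈ 1.90 mm/h

Only the 2 blocks with intensity above φ contribute runoff: 2.9, 5.1 mm/h.
Σ(I−φ)·Δt = d  ⇒  (2.9+5.1 − 2φ)·0.5 = 2.1
φ = (8.000 − 2.1/0.5) / 2 = 1.90 mm/h.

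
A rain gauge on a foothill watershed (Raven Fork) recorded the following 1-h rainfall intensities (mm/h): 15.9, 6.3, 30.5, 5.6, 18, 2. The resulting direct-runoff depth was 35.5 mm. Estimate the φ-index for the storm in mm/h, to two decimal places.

φ ≈ 9.63 mm/h

Only the 3 blocks with intensity above φ contribute runoff: 15.9, 30.5, 18 mm/h.
Σ(I−φ)·Δt = d  ⇒  (15.9+30.5+18 − 3φ)·1 = 35.5
φ = (64.40 − 35.5/1) / 3 = 9.63 mm/h.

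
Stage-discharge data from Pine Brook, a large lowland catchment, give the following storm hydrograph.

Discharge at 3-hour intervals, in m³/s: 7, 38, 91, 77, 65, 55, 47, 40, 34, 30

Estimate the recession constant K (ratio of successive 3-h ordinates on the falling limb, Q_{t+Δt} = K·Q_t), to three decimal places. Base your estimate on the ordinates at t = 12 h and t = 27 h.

Using the recession-limb readings at t = 12 h and t = 27 h: Q falls from 65 to 30 m³/s over 5 intervals.
K = (Q₂/Q₁)^(1/5) = (30/65)^(1/5) = 0.857.

K ≈ 0.857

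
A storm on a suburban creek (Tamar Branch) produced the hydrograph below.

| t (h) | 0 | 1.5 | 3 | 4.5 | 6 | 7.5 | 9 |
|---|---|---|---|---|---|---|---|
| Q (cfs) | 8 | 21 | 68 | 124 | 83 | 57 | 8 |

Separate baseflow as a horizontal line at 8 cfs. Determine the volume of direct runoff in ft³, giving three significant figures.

V ≈ 1.69 × 10^6 ft³

Direct-runoff ordinates (Q − Q_b): 0.0, 13.0, 60.0, 116.0, 75.0, 49.0, 0.0 cfs.
ΣQ_DR = 313.0 cfs.
With Δt = 1.5 h = 5400 s, V = ΣQ_DR · Δt = 313.0 × 5400 = 1.69 × 10^6 ft³.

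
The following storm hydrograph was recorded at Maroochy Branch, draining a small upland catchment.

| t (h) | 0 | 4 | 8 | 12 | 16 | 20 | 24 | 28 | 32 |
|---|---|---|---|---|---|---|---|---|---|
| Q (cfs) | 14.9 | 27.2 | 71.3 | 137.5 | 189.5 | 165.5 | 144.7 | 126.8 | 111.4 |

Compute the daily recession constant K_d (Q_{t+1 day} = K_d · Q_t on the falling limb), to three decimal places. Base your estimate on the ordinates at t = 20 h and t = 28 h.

K_d ≈ 0.450

Between t = 20 h and t = 28 h the flow falls from 165.5 to 126.8 cfs over 2×4 h = 8 h.
Per-interval ratio K = (126.8/165.5)^(1/2) = 0.8753; K_d = K^(24/4) = 0.450.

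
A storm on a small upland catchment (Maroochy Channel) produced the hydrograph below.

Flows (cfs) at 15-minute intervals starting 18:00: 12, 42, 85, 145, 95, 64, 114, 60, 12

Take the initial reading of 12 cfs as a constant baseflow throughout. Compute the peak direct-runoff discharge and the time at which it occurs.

Q_p = 133.0 cfs at t = 18:45

Subtracting baseflow gives direct-runoff ordinates: 0.0, 30.0, 73.0, 133.0, 83.0, 52.0, 102.0, 48.0, 0.0 cfs.
The maximum is 133.0 cfs, occurring at the reading for t = 18:45.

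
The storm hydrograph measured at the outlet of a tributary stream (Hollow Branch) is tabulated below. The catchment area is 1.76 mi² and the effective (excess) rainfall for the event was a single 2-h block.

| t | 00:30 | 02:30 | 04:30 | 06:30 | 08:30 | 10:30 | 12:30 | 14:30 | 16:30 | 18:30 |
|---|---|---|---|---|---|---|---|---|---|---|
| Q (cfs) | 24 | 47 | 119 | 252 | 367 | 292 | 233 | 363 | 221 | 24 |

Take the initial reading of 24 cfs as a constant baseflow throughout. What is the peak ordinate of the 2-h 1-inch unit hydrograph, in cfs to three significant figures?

U_p ≈ 114 cfs

Direct runoff: 0.0, 23.0, 95.0, 228.0, 343.0, 268.0, 209.0, 339.0, 197.0, 0.0 cfs; ΣQ_DR = 1702 cfs, peak = 343.0 cfs.
Runoff depth d = ΣQ_DR·Δt / A = 1702 × 7200 / (1.76 mi²) = 2.997 in.
The 1-inch UH is the DRH scaled by (1 in)/d, so U_p = 343.0 × 1/2.997 = 114 cfs.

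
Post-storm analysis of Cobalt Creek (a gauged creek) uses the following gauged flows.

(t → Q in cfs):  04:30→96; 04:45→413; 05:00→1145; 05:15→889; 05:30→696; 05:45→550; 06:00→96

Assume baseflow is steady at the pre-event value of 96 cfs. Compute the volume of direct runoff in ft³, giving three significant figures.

V ≈ 2.89 × 10^6 ft³

Direct-runoff ordinates (Q − Q_b): 0.0, 317.0, 1049.0, 793.0, 600.0, 454.0, 0.0 cfs.
ΣQ_DR = 3213 cfs.
With Δt = 0.25 h = 900 s, V = ΣQ_DR · Δt = 3213 × 900 = 2.89 × 10^6 ft³.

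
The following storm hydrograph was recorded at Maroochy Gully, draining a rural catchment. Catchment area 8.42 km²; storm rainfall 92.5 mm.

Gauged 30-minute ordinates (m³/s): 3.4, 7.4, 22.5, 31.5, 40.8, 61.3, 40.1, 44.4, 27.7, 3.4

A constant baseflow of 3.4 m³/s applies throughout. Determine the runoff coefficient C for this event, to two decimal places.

C ≈ 0.57

ΣQ_DR = 248.5 m³/s; V = ΣQ_DR·Δt = 4.473 × 10^5 m³.
Runoff depth d = V / A = 53.12 mm.
C = d / P = 53.12 / 92.5 = 0.57.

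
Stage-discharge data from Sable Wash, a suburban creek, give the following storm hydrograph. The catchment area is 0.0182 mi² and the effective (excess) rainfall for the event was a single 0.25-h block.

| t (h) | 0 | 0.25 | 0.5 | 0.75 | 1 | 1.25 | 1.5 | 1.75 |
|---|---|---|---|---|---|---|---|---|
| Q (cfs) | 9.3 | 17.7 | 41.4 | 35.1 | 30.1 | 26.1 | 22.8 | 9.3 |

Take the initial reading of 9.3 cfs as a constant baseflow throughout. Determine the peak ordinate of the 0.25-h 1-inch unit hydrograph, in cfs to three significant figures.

Direct runoff: 0.0, 8.4, 32.1, 25.8, 20.8, 16.8, 13.5, 0.0 cfs; ΣQ_DR = 117.4 cfs, peak = 32.1 cfs.
Runoff depth d = ΣQ_DR·Δt / A = 117.4 × 900 / (0.0182 mi²) = 2.499 in.
The 1-inch UH is the DRH scaled by (1 in)/d, so U_p = 32.1 × 1/2.499 = 12.8 cfs.

U_p ≈ 12.8 cfs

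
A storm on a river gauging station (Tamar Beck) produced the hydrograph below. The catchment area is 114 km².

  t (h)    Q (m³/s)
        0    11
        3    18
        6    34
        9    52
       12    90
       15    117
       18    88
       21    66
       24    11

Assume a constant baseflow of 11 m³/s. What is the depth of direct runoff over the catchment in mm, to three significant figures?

d ≈ 36.8 mm

Direct runoff: 0.0, 7.0, 23.0, 41.0, 79.0, 106.0, 77.0, 55.0, 0.0 m³/s; ΣQ_DR = 388.0 m³/s.
V = ΣQ_DR · Δt = 388.0 × 10800 s = 4.190 × 10^6 m³.
Over A = 114 km², depth = V / A = 36.8 mm.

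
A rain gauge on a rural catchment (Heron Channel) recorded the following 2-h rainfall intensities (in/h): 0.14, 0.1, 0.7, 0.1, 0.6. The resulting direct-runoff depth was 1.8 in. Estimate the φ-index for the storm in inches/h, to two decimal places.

φ ≈ 0.20 in/h

Only the 2 blocks with intensity above φ contribute runoff: 0.7, 0.6 in/h.
Σ(I−φ)·Δt = d  ⇒  (0.7+0.6 − 2φ)·2 = 1.8
φ = (1.300 − 1.8/2) / 2 = 0.20 in/h.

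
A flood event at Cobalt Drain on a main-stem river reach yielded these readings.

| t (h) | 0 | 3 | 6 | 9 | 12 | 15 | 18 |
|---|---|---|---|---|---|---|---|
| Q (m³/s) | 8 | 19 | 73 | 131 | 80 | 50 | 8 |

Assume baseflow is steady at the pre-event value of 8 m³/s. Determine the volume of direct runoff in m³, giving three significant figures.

Direct-runoff ordinates (Q − Q_b): 0.0, 11.0, 65.0, 123.0, 72.0, 42.0, 0.0 m³/s.
ΣQ_DR = 313.0 m³/s.
With Δt = 3 h = 10800 s, V = ΣQ_DR · Δt = 313.0 × 10800 = 3.38 × 10^6 m³.

V ≈ 3.38 × 10^6 m³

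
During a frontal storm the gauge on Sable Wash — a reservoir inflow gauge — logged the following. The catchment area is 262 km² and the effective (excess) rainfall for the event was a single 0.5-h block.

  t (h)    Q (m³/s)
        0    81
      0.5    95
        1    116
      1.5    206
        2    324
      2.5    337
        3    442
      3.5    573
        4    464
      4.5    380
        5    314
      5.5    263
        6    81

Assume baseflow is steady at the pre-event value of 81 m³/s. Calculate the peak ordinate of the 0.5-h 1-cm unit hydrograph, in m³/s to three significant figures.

U_p ≈ 273 m³/s

Direct runoff: 0.0, 14.0, 35.0, 125.0, 243.0, 256.0, 361.0, 492.0, 383.0, 299.0, 233.0, 182.0, 0.0 m³/s; ΣQ_DR = 2623 m³/s, peak = 492.0 m³/s.
Runoff depth d = ΣQ_DR·Δt / A = 2623 × 1800 / (262 km²) = 18.02 mm.
The 1-cm UH is the DRH scaled by (10 mm)/d, so U_p = 492.0 × 10/18.02 = 273 m³/s.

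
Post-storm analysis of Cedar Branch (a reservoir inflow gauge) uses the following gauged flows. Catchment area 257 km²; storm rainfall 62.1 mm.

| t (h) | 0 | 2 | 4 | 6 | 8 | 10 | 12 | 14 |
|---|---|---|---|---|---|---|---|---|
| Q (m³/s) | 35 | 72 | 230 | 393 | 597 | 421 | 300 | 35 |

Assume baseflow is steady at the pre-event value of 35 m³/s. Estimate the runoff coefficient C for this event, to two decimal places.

C ≈ 0.81

ΣQ_DR = 1803 m³/s; V = ΣQ_DR·Δt = 1.298 × 10^7 m³.
Runoff depth d = V / A = 50.51 mm.
C = d / P = 50.51 / 62.1 = 0.81.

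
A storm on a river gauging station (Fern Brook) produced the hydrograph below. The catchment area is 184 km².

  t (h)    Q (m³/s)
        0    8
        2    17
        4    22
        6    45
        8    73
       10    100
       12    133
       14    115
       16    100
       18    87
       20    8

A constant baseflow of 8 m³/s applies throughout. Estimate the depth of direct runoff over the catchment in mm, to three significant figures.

d ≈ 24.3 mm

Direct runoff: 0.0, 9.0, 14.0, 37.0, 65.0, 92.0, 125.0, 107.0, 92.0, 79.0, 0.0 m³/s; ΣQ_DR = 620.0 m³/s.
V = ΣQ_DR · Δt = 620.0 × 7200 s = 4.464 × 10^6 m³.
Over A = 184 km², depth = V / A = 24.3 mm.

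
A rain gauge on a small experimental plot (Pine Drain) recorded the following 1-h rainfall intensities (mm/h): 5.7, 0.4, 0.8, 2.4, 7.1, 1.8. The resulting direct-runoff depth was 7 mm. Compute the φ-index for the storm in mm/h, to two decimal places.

Only the 2 blocks with intensity above φ contribute runoff: 5.7, 7.1 mm/h.
Σ(I−φ)·Δt = d  ⇒  (5.7+7.1 − 2φ)·1 = 7
φ = (12.80 − 7/1) / 2 = 2.90 mm/h.

φ ≈ 2.90 mm/h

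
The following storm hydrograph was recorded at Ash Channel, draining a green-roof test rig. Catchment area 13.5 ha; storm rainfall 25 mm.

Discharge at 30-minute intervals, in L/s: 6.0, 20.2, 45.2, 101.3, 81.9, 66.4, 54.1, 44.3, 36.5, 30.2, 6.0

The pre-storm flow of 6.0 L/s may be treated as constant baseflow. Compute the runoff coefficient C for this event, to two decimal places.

ΣQ_DR = 426.1 L/s; V = ΣQ_DR·Δt = 7.670 × 10^5 L.
Runoff depth d = V / A = 5.681 mm.
C = d / P = 5.681 / 25 = 0.23.

C ≈ 0.23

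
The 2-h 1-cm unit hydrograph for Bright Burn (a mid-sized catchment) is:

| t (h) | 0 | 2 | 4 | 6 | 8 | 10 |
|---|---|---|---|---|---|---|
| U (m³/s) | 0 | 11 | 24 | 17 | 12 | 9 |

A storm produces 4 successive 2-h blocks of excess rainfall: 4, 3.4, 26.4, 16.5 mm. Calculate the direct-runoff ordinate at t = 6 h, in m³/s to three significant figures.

Q ≈ 44.0 m³/s

By discrete convolution, Q_j = Σ (P_i / 10 mm) · U_{j−i}.
At t = 6 h (j=3): Q = (4/10)·17 + (3.4/10)·24 + (26.4/10)·11 + (16.5/10)·0 = 44.0 m³/s.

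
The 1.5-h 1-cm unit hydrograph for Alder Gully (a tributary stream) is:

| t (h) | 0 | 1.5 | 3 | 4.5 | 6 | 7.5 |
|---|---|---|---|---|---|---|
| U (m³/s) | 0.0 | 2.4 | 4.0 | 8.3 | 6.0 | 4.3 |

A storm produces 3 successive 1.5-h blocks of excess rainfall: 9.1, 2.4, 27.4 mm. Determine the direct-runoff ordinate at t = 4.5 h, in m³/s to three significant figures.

Q ≈ 15.1 m³/s

By discrete convolution, Q_j = Σ (P_i / 10 mm) · U_{j−i}.
At t = 4.5 h (j=3): Q = (9.1/10)·8.3 + (2.4/10)·4.0 + (27.4/10)·2.4 = 15.1 m³/s.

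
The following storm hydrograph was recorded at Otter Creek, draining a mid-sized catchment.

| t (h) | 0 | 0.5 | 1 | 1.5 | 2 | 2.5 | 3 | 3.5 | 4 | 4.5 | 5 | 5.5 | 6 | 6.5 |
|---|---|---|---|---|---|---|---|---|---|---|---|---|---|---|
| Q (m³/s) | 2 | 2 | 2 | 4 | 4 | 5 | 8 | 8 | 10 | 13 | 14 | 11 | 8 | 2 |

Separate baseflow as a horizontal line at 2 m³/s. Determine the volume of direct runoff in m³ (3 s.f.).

Direct-runoff ordinates (Q − Q_b): 0.0, 0.0, 0.0, 2.0, 2.0, 3.0, 6.0, 6.0, 8.0, 11.0, 12.0, 9.0, 6.0, 0.0 m³/s.
ΣQ_DR = 65.00 m³/s.
With Δt = 0.5 h = 1800 s, V = ΣQ_DR · Δt = 65.00 × 1800 = 1.17 × 10^5 m³.

V ≈ 1.17 × 10^5 m³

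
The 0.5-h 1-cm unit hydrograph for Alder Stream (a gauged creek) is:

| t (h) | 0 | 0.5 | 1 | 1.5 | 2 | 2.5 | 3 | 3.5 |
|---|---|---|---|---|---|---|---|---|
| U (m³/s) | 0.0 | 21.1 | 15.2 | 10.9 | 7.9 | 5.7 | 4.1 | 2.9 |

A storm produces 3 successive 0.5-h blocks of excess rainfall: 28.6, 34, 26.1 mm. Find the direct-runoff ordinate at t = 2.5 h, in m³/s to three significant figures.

Q ≈ 71.6 m³/s

By discrete convolution, Q_j = Σ (P_i / 10 mm) · U_{j−i}.
At t = 2.5 h (j=5): Q = (28.6/10)·5.7 + (34/10)·7.9 + (26.1/10)·10.9 = 71.6 m³/s.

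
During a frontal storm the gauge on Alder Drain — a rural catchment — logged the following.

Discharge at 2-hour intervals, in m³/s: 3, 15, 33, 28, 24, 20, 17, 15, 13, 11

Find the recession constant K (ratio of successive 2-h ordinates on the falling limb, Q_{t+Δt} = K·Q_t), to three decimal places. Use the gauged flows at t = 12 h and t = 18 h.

K ≈ 0.865

Using the recession-limb readings at t = 12 h and t = 18 h: Q falls from 17 to 11 m³/s over 3 intervals.
K = (Q₂/Q₁)^(1/3) = (11/17)^(1/3) = 0.865.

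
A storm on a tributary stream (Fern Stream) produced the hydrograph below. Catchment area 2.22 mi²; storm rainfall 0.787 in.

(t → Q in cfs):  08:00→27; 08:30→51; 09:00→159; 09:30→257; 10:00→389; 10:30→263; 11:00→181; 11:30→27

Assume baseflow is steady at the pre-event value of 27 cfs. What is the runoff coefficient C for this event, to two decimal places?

ΣQ_DR = 1138 cfs; V = ΣQ_DR·Δt = 2.048 × 10^6 ft³.
Runoff depth d = V / A = 0.3972 in.
C = d / P = 0.3972 / 0.787 = 0.50.

C ≈ 0.50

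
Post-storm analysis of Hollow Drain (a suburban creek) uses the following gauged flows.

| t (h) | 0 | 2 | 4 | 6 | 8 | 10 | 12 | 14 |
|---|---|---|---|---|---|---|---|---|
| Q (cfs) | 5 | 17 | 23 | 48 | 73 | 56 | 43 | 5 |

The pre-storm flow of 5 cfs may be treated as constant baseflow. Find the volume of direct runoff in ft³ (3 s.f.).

Direct-runoff ordinates (Q − Q_b): 0.0, 12.0, 18.0, 43.0, 68.0, 51.0, 38.0, 0.0 cfs.
ΣQ_DR = 230.0 cfs.
With Δt = 2 h = 7200 s, V = ΣQ_DR · Δt = 230.0 × 7200 = 1.66 × 10^6 ft³.

V ≈ 1.66 × 10^6 ft³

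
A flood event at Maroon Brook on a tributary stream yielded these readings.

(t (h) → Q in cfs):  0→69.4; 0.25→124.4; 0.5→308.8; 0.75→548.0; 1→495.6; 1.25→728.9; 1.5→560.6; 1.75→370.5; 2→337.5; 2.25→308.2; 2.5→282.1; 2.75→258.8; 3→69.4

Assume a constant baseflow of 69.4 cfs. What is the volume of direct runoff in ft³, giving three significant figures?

Direct-runoff ordinates (Q − Q_b): 0.0, 55.0, 239.4, 478.6, 426.2, 659.5, 491.2, 301.1, 268.1, 238.8, 212.7, 189.4, 0.0 cfs.
ΣQ_DR = 3560 cfs.
With Δt = 0.25 h = 900 s, V = ΣQ_DR · Δt = 3560 × 900 = 3.20 × 10^6 ft³.

V ≈ 3.20 × 10^6 ft³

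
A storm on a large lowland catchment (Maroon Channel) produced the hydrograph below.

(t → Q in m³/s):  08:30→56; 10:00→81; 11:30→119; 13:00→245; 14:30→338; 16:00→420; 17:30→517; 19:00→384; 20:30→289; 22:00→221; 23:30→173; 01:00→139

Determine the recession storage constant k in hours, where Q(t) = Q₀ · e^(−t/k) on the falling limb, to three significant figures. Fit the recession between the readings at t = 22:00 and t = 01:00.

k ≈ 6.47 h

On the falling limb, Q drops from 221 to 139 m³/s between t = 22:00 and t = 01:00 (Δt = 3 h).
k = −Δt / ln(Q₂/Q₁) = −3 / ln(139/221) = 6.47 h.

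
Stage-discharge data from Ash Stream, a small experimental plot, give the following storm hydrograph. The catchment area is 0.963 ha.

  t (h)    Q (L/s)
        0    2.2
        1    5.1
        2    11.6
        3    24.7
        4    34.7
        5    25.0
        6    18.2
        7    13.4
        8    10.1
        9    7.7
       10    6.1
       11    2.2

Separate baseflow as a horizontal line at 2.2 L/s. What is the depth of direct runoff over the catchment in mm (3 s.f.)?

d ≈ 50.3 mm

Direct runoff: 0.0, 2.9, 9.4, 22.5, 32.5, 22.8, 16.0, 11.2, 7.9, 5.5, 3.9, 0.0 L/s; ΣQ_DR = 134.6 L/s.
V = ΣQ_DR · Δt = 134.6 × 3600 s = 4.846 × 10^5 L.
Over A = 0.963 ha, depth = V / A = 50.3 mm.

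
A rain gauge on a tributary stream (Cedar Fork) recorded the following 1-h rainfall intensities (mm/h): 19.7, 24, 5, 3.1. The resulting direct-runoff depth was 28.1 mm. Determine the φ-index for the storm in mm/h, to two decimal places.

Only the 2 blocks with intensity above φ contribute runoff: 19.7, 24 mm/h.
Σ(I−φ)·Δt = d  ⇒  (19.7+24 − 2φ)·1 = 28.1
φ = (43.70 − 28.1/1) / 2 = 7.80 mm/h.

φ ≈ 7.80 mm/h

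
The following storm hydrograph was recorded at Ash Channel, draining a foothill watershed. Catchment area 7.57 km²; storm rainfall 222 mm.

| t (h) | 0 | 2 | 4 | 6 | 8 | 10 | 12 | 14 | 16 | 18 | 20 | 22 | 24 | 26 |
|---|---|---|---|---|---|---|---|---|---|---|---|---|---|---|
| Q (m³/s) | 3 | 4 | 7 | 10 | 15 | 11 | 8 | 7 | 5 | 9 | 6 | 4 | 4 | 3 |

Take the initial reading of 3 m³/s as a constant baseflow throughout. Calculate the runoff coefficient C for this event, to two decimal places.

C ≈ 0.23

ΣQ_DR = 54.00 m³/s; V = ΣQ_DR·Δt = 3.888 × 10^5 m³.
Runoff depth d = V / A = 51.36 mm.
C = d / P = 51.36 / 222 = 0.23.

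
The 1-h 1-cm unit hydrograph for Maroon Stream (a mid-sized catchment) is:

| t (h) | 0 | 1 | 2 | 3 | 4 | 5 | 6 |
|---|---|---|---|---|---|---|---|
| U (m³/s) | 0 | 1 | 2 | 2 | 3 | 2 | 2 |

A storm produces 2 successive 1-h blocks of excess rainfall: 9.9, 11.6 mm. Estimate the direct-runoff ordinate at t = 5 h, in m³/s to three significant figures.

By discrete convolution, Q_j = Σ (P_i / 10 mm) · U_{j−i}.
At t = 5 h (j=5): Q = (9.9/10)·2 + (11.6/10)·3 = 5.46 m³/s.

Q ≈ 5.46 m³/s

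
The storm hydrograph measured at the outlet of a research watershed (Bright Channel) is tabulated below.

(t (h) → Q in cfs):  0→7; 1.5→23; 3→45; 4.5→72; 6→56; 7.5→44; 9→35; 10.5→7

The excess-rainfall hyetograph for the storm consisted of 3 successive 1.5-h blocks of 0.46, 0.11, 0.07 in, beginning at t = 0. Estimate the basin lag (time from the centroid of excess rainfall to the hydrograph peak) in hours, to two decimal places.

Centroid of excess rainfall: t_c = Σ P_i·t̄_i / ΣP_i = 1.3359 h (block centres at 0.75, 2.25, 3.75 h).
Hydrograph peak occurs at t = 4.5 h, so basin lag t_L = 4.5 − 1.3359 = 3.16 h.

t_L ≈ 3.16 h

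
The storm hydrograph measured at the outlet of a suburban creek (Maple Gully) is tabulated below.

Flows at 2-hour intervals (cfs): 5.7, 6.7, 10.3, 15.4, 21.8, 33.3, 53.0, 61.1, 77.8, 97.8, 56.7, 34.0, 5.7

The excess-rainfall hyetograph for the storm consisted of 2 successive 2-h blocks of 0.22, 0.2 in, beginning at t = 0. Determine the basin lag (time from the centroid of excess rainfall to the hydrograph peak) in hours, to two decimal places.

Centroid of excess rainfall: t_c = Σ P_i·t̄_i / ΣP_i = 1.9524 h (block centres at 1, 3 h).
Hydrograph peak occurs at t = 18 h, so basin lag t_L = 18 − 1.9524 = 16.05 h.

t_L ≈ 16.05 h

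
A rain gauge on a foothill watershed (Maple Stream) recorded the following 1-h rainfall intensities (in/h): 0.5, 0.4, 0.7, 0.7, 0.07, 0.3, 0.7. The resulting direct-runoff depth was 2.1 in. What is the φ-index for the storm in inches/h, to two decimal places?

Only the 6 blocks with intensity above φ contribute runoff: 0.5, 0.4, 0.7, 0.7, 0.3, 0.7 in/h.
Σ(I−φ)·Δt = d  ⇒  (0.5+0.4+0.7+0.7+0.3+0.7 − 6φ)·1 = 2.1
φ = (3.300 − 2.1/1) / 6 = 0.20 in/h.

φ ≈ 0.20 in/h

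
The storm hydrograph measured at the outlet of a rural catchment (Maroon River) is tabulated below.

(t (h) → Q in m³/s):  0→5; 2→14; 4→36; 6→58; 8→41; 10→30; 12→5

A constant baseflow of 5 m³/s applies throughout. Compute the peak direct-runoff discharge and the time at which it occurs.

Subtracting baseflow gives direct-runoff ordinates: 0.0, 9.0, 31.0, 53.0, 36.0, 25.0, 0.0 m³/s.
The maximum is 53.0 m³/s, occurring at the reading for t = 6 h.

Q_p = 53.0 m³/s at t = 6 h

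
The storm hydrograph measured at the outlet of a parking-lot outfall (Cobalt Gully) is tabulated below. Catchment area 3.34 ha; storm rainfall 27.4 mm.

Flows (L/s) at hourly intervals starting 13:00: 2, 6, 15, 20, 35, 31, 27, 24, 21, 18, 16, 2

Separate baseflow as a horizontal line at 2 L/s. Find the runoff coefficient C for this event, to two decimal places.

C ≈ 0.76

ΣQ_DR = 193.0 L/s; V = ΣQ_DR·Δt = 6.948 × 10^5 L.
Runoff depth d = V / A = 20.80 mm.
C = d / P = 20.80 / 27.4 = 0.76.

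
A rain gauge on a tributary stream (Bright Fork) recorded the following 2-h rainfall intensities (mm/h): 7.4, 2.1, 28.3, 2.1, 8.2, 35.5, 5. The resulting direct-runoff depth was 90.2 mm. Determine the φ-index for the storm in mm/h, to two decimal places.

φ ≈ 9.35 mm/h

Only the 2 blocks with intensity above φ contribute runoff: 28.3, 35.5 mm/h.
Σ(I−φ)·Δt = d  ⇒  (28.3+35.5 − 2φ)·2 = 90.2
φ = (63.80 − 90.2/2) / 2 = 9.35 mm/h.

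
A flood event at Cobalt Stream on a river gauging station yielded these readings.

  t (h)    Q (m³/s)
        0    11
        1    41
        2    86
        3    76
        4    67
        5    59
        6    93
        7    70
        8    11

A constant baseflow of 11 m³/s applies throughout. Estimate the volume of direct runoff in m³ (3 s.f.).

V ≈ 1.49 × 10^6 m³

Direct-runoff ordinates (Q − Q_b): 0.0, 30.0, 75.0, 65.0, 56.0, 48.0, 82.0, 59.0, 0.0 m³/s.
ΣQ_DR = 415.0 m³/s.
With Δt = 1 h = 3600 s, V = ΣQ_DR · Δt = 415.0 × 3600 = 1.49 × 10^6 m³.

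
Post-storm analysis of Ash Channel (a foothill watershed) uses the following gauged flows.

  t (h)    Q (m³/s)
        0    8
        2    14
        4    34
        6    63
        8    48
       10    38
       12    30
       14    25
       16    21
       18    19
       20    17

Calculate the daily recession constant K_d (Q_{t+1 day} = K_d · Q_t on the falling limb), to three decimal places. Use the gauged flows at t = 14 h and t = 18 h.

K_d ≈ 0.193

Between t = 14 h and t = 18 h the flow falls from 25 to 19 m³/s over 2×2 h = 4 h.
Per-interval ratio K = (19/25)^(1/2) = 0.8718; K_d = K^(24/2) = 0.193.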